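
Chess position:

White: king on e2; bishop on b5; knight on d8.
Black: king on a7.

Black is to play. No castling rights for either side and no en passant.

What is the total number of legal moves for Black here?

Black to move; king on a7.
In check: no.
Legal moves: Kb8, Ka8, Kb6.
Count: 3.

3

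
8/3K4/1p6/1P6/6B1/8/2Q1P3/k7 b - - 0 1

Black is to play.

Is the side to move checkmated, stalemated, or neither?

stalemate

Black to move; black king on a1.
In check: no.
King squares — b1: attacked by Qc2; a2: attacked by Qc2; b2: attacked by Qc2.
Legal moves for Black: none.
Not in check and no legal moves → stalemate.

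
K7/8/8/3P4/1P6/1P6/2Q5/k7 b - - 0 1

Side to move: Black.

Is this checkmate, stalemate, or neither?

stalemate

Black to move; black king on a1.
In check: no.
King squares — b1: attacked by Qc2; a2: attacked by Qc2; b2: attacked by Qc2.
Legal moves for Black: none.
Not in check and no legal moves → stalemate.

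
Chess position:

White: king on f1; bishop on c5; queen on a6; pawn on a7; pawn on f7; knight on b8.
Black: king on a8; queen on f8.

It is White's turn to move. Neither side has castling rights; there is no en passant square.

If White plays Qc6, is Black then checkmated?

After Qc6: black king on a8; in check: yes, from the white queen on c6.
King squares — a7: attacked by Bc5; b7: attacked by Qc6; b8: attacked by Pa7.
Black has no legal moves → checkmate.

yes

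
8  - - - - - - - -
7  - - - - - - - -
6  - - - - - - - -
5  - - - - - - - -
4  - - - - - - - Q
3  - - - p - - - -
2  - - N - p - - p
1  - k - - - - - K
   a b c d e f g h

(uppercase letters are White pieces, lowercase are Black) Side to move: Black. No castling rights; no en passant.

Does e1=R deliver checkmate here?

no

After e1=R: white king on h1; in check: yes, from the black rook on e1.
White has 4 legal replies: Kxh2, Kg2, Qxe1+, Nxe1.
In check but a legal move exists → not checkmate.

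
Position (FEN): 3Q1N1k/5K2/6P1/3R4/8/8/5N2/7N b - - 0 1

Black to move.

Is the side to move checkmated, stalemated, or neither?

stalemate

Black to move; black king on h8.
In check: no.
King squares — g7: attacked by Kf7; h7: attacked by Pg6; g8: attacked by Kf7.
Legal moves for Black: none.
Not in check and no legal moves → stalemate.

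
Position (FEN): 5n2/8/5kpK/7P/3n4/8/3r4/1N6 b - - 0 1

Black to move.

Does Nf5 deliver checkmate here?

yes

After Nf5: white king on h6; in check: yes, from the black knight on f5.
King squares — g5: attacked by Kf6; h5: own pawn; g6: attacked by Kf6; g7: attacked by Nf5; h7: attacked by Nf8.
White has no legal moves → checkmate.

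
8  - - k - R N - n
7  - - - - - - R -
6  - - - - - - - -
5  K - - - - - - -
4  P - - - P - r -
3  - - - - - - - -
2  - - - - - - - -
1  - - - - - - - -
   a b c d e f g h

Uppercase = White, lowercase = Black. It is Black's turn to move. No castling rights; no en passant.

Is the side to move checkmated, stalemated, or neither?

checkmate

Black to move; black king on c8.
In check: yes, from the white rook on e8.
King squares — b7: attacked by Rg7; c7: attacked by Rg7; d7: attacked by Rg7; b8: attacked by Re8; d8: attacked by Re8.
Legal moves for Black: none.
In check with no legal moves → checkmate.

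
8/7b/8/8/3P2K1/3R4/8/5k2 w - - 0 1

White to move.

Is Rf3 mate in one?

no

After Rf3: black king on f1; in check: yes, from the white rook on f3.
Black has 4 legal replies: Kg2, Ke2, Kg1, Ke1.
In check but a legal move exists → not checkmate.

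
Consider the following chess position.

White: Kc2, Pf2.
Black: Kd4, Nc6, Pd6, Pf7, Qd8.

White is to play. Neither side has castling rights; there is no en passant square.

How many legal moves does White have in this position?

White to move; king on c2.
In check: no.
Legal moves: Kb3, Kd2, Kb2, Kd1, Kc1, Kb1, f3, f4.
Count: 8.

8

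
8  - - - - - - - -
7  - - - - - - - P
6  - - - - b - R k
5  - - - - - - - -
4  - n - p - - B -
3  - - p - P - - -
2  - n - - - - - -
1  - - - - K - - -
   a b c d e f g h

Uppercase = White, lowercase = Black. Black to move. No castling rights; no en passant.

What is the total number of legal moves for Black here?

Black to move; king on h6.
In check: yes, from the white rook on g6.
Legal moves: Kxh7, Kxg6.
Count: 2.

2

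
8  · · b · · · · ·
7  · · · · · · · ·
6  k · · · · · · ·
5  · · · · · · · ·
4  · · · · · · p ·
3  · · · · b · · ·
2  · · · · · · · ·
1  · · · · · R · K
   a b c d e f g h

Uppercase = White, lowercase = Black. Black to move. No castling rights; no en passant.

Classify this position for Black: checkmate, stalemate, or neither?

neither

Black to move; black king on a6.
In check: no.
Legal moves for Black include: Bd7, Bb7+, Be6, Bf5, Kb7, Ka7, Kb6, Kb5, Ka5, Ba7, Bh6, Bb6, Bg5, Bc5, Bf4, Bd4, Bf2, Bd2, ... (list truncated; more exist).
Black has legal moves and is not in check → neither.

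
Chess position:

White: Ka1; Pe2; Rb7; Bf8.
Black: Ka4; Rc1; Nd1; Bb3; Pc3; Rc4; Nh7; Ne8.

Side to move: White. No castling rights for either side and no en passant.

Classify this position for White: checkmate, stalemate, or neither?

checkmate

White to move; white king on a1.
In check: yes, from the black rook on c1.
King squares — b1: attacked by Rc1; a2: attacked by Bb3; b2: attacked by Nd1.
Legal moves for White: none.
In check with no legal moves → checkmate.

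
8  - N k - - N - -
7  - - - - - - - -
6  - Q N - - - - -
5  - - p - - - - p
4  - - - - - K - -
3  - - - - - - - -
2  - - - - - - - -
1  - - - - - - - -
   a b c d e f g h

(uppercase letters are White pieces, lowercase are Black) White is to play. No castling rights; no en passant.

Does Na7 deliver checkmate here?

After Na7: black king on c8; in check: yes, from the white knight on a7.
King squares — b7: attacked by Qb6; c7: attacked by Qb6; d7: attacked by Nb8; b8: attacked by Qb6; d8: attacked by Qb6.
Black has no legal moves → checkmate.

yes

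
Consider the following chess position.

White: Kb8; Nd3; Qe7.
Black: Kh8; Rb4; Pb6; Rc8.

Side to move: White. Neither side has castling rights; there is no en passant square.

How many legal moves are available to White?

3

White to move; king on b8.
In check: yes, from the black rook on c8.
Legal moves: Kxc8, Kb7, Ka7.
Count: 3.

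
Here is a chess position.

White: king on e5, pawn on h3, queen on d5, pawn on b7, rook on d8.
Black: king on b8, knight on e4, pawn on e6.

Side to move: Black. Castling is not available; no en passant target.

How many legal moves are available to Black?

Black to move; king on b8.
In check: yes, from the white rook on d8.
Legal moves: Kc7, Ka7.
Count: 2.

2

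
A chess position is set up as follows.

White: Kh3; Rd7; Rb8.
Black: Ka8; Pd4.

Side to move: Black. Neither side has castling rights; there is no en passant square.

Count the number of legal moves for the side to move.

1

Black to move; king on a8.
In check: yes, from the white rook on b8.
Legal moves: Kxb8.
Count: 1.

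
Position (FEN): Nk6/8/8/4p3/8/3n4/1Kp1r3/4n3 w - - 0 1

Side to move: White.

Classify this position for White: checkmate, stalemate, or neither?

neither

White to move; white king on b2.
In check: yes, from the black knight on d3.
King squares — a1: available; b1: attacked by Pc2; c1: attacked by Nd3; a2: available; c2: attacked by Ne1; a3: available; b3: available; c3: available.
Legal moves for White: Kc3, Kb3, Ka3, Ka2, Ka1.
White is in check but has 5 legal moves → neither.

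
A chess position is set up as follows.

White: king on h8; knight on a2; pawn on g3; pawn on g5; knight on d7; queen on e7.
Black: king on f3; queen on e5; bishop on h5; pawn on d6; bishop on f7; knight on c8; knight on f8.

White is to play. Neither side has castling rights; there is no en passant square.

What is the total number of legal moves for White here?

4

White to move; king on h8.
In check: yes, from the black queen on e5.
Legal moves: Qf6+, Qxe5, Nf6, Nxe5+.
Count: 4.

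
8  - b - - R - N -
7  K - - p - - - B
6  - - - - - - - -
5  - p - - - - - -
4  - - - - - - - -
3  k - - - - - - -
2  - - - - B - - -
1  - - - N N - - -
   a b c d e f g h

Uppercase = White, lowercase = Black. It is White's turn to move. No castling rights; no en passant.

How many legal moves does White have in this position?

6

White to move; king on a7.
In check: yes, from the black bishop on b8.
Legal moves: Kxb8, Ka8, Kb7, Kb6, Ka6, Rxb8.
Count: 6.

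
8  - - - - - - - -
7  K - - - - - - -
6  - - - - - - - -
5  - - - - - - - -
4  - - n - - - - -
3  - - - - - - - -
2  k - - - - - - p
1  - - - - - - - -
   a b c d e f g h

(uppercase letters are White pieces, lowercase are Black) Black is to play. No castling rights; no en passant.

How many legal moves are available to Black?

17

Black to move; king on a2.
In check: no.
Legal moves: Nd6, Nb6, Ne5, Na5, Ne3, Na3, Nd2, Nb2, Kb3, Ka3, Kb2, Kb1, Ka1, h1=Q, h1=R, h1=B, h1=N.
Count: 17.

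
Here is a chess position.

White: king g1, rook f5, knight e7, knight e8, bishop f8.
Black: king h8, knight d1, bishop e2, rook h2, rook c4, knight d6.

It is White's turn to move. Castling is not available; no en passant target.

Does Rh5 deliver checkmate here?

no

After Rh5: black king on h8; in check: yes, from the white rook on h5.
Black has 2 legal replies: Rxh5, Bxh5.
In check but a legal move exists → not checkmate.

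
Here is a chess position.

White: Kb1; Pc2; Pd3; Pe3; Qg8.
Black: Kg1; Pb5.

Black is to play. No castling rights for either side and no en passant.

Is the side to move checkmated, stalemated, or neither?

Black to move; black king on g1.
In check: yes, from the white queen on g8.
King squares — f1: available; h1: available; f2: available; g2: attacked by Qg8; h2: available.
Legal moves for Black: Kh2, Kf2, Kh1, Kf1.
Black is in check but has 4 legal moves → neither.

neither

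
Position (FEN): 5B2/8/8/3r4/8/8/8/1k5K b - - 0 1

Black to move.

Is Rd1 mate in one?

no

After Rd1: white king on h1; in check: yes, from the black rook on d1.
White has 2 legal replies: Kh2, Kg2.
In check but a legal move exists → not checkmate.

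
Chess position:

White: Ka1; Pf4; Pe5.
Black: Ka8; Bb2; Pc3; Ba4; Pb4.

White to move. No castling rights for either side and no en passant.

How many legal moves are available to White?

White to move; king on a1.
In check: yes, from the black bishop on b2.
Legal moves: Ka2, Kb1.
Count: 2.

2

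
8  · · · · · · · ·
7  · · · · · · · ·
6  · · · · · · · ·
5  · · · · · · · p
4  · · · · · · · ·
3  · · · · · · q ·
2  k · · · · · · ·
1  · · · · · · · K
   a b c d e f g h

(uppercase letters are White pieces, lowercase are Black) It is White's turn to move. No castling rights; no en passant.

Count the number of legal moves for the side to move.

White to move; king on h1.
In check: no.
Legal moves: none.
Count: 0.

0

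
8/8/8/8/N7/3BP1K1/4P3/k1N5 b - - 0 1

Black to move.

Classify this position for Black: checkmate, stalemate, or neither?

Black to move; black king on a1.
In check: no.
King squares — b1: attacked by Bd3; a2: attacked by Nc1; b2: attacked by Na4.
Legal moves for Black: none.
Not in check and no legal moves → stalemate.

stalemate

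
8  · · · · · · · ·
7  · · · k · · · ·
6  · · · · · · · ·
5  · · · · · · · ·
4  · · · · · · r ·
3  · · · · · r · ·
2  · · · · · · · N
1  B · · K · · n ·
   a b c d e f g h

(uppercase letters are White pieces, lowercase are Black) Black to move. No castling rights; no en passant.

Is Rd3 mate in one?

After Rd3: white king on d1; in check: yes, from the black rook on d3.
White has 3 legal replies: Kc2, Ke1, Kc1.
In check but a legal move exists → not checkmate.

no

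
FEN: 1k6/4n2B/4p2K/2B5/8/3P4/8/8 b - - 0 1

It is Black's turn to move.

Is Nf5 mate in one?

After Nf5: white king on h6; in check: yes, from the black knight on f5.
White has 4 legal replies: Kg6, Kh5, Kg5, Bxf5.
In check but a legal move exists → not checkmate.

no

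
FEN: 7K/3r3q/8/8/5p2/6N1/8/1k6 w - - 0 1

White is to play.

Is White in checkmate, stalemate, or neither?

White to move; white king on h8.
In check: yes, from the black queen on h7.
King squares — g7: attacked by Rd7; h7: attacked by Rd7; g8: attacked by Qh7.
Legal moves for White: none.
In check with no legal moves → checkmate.

checkmate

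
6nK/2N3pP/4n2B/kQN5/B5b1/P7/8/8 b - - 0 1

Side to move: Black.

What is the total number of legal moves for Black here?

0

Black to move; king on a5.
In check: yes, from the white queen on b5.
Legal moves: none.
Count: 0.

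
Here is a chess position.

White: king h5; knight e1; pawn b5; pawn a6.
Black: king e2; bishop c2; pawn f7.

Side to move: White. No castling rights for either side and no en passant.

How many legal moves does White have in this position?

White to move; king on h5.
In check: no.
Legal moves: Kh6, Kg5, Kh4, Kg4, Nf3, Nd3, Ng2, Nxc2, a7, b6.
Count: 10.

10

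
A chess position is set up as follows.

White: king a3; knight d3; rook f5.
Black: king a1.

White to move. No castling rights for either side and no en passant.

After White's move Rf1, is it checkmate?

yes

After Rf1: black king on a1; in check: yes, from the white rook on f1.
King squares — b1: attacked by Rf1; a2: attacked by Ka3; b2: attacked by Ka3.
Black has no legal moves → checkmate.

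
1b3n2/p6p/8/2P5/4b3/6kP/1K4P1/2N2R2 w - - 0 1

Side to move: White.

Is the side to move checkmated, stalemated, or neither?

neither

White to move; white king on b2.
In check: no.
Legal moves for White include: Kc3, Kb3, Ka3, Ka2, Ka1, Rxf8, Rf7, Rf6, Rf5, Rf4, Rf3+, Rf2, Rh1, Rg1, Re1, Rd1, Nd3, Nb3, ... (list truncated; more exist).
White has legal moves and is not in check → neither.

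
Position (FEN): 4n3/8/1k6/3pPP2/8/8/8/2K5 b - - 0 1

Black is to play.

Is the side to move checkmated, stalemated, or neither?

Black to move; black king on b6.
In check: no.
Legal moves for Black: Ng7, Nc7, Nf6, Nd6, Kc7, Kb7, Ka7, Kc6, Ka6, Kc5, Kb5, Ka5, d4.
Black has 13 legal moves and is not in check → neither.

neither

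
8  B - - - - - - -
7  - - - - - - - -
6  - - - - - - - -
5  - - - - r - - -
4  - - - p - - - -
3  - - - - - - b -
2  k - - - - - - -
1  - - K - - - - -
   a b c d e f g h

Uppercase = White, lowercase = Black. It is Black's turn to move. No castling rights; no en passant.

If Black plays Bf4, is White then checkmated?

no

After Bf4: white king on c1; in check: yes, from the black bishop on f4.
White has 2 legal replies: Kc2, Kd1.
In check but a legal move exists → not checkmate.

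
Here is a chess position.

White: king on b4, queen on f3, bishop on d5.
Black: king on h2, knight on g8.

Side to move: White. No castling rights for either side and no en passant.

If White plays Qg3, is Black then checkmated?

no

After Qg3: black king on h2; in check: yes, from the white queen on g3.
Black has 1 legal reply: Kxg3.
In check but a legal move exists → not checkmate.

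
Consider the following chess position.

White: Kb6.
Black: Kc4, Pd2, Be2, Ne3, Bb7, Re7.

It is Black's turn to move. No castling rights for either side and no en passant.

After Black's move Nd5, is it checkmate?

After Nd5: white king on b6; in check: yes, from the black knight on d5.
White has 2 legal replies: Ka7, Ka5.
In check but a legal move exists → not checkmate.

no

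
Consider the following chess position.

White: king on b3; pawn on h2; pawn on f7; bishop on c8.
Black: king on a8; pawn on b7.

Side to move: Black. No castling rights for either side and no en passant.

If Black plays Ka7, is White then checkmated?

After Ka7: white king on b3; in check: no.
White is not in check, so this cannot be checkmate.

no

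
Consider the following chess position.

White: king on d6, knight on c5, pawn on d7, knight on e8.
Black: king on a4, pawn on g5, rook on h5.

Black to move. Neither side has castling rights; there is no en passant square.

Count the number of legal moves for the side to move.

4

Black to move; king on a4.
In check: yes, from the white knight on c5.
Legal moves: Kb5, Ka5, Kb4, Ka3.
Count: 4.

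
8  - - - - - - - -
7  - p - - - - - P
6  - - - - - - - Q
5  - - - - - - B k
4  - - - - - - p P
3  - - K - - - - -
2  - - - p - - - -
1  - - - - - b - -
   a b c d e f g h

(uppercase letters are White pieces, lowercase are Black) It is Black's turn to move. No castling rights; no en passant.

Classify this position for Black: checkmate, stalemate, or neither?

Black to move; black king on h5.
In check: yes, from the white queen on h6.
King squares — g4: own pawn; h4: attacked by Bg5; g5: attacked by Ph4; g6: attacked by Qh6; h6: attacked by Bg5.
Legal moves for Black: none.
In check with no legal moves → checkmate.

checkmate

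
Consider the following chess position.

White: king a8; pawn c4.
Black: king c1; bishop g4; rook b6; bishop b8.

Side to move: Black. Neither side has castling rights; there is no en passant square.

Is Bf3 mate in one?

yes

After Bf3: white king on a8; in check: yes, from the black bishop on f3.
King squares — a7: attacked by Bb8; b7: attacked by Bf3; b8: attacked by Rb6.
White has no legal moves → checkmate.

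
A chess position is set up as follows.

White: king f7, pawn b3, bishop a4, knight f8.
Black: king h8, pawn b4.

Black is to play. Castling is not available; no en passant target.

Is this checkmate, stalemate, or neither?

Black to move; black king on h8.
In check: no.
King squares — g7: attacked by Kf7; h7: attacked by Nf8; g8: attacked by Kf7.
Legal moves for Black: none.
Not in check and no legal moves → stalemate.

stalemate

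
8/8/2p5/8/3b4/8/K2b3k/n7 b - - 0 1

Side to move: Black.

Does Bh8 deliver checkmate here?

no

After Bh8: white king on a2; in check: no.
White is not in check, so this cannot be checkmate.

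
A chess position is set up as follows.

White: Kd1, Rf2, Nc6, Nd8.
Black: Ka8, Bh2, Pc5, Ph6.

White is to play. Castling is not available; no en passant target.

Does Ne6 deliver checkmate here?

no

After Ne6: black king on a8; in check: no.
Black is not in check, so this cannot be checkmate.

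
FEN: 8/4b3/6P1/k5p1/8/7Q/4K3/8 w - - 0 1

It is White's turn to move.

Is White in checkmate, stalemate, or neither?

neither

White to move; white king on e2.
In check: no.
Legal moves for White include: Qh8, Qc8, Qh7, Qd7, Qh6, Qe6, Qh5, Qf5+, Qh4, Qg4, Qg3, Qf3, Qe3, Qd3, Qc3+, Qb3, Qa3+, Qh2, ... (list truncated; more exist).
White has legal moves and is not in check → neither.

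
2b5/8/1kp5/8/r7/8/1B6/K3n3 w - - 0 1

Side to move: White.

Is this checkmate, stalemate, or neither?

neither

White to move; white king on a1.
In check: yes, from the black rook on a4.
Legal moves for White: Kb1, Ba3.
White is in check but has 2 legal moves → neither.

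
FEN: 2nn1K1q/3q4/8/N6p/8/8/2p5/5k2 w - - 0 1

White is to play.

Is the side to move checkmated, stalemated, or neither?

White to move; white king on f8.
In check: yes, from the black queen on h8.
King squares — e7: attacked by Qd7; f7: attacked by Qd7; g7: attacked by Qd7; e8: attacked by Qd7; g8: attacked by Qh8.
Legal moves for White: none.
In check with no legal moves → checkmate.

checkmate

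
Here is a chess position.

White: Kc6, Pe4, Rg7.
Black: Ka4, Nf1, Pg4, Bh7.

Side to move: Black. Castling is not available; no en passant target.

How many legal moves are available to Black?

13

Black to move; king on a4.
In check: no.
Legal moves: Bg8, Bg6, Bf5, Bxe4+, Ka5, Kb4, Kb3, Ka3, Ng3, Ne3, Nh2, Nd2, g3.
Count: 13.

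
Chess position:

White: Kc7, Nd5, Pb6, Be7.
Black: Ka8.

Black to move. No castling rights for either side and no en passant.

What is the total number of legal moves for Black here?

0

Black to move; king on a8.
In check: no.
Legal moves: none.
Count: 0.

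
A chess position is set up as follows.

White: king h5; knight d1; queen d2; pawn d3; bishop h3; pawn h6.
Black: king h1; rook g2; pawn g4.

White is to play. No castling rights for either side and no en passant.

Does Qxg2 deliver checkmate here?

After Qxg2: black king on h1; in check: yes, from the white queen on g2.
King squares — g1: attacked by Qg2; g2: attacked by Bh3; h2: attacked by Qg2.
Black has no legal moves → checkmate.

yes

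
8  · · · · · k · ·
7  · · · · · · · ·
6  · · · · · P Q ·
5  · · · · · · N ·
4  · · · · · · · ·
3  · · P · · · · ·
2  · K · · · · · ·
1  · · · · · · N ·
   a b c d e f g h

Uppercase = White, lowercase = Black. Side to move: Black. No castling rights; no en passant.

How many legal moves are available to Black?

Black to move; king on f8.
In check: no.
Legal moves: none.
Count: 0.

0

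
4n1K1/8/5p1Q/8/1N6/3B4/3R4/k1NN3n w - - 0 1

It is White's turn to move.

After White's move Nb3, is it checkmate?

yes

After Nb3: black king on a1; in check: yes, from the white knight on b3.
King squares — b1: attacked by Bd3; a2: attacked by Rd2; b2: attacked by Nd1.
Black has no legal moves → checkmate.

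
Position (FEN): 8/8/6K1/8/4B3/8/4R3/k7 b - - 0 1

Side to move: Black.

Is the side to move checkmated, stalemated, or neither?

Black to move; black king on a1.
In check: no.
King squares — b1: attacked by Be4; a2: attacked by Re2; b2: attacked by Re2.
Legal moves for Black: none.
Not in check and no legal moves → stalemate.

stalemate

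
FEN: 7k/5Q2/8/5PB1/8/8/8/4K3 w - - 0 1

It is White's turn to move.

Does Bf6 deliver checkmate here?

After Bf6: black king on h8; in check: yes, from the white bishop on f6.
King squares — g7: attacked by Bf6; h7: attacked by Qf7; g8: attacked by Qf7.
Black has no legal moves → checkmate.

yes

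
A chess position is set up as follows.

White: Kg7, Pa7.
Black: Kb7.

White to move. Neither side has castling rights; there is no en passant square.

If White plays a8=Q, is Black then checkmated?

no

After a8=Q: black king on b7; in check: yes, from the white queen on a8.
Black has 3 legal replies: Kxa8, Kc7, Kb6.
In check but a legal move exists → not checkmate.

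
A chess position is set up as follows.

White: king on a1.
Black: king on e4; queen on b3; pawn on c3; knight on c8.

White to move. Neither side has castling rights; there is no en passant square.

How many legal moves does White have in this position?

0

White to move; king on a1.
In check: no.
Legal moves: none.
Count: 0.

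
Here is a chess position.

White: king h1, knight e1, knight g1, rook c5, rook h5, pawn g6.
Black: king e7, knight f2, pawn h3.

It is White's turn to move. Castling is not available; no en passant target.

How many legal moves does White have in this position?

1

White to move; king on h1.
In check: yes, from the black knight on f2.
Legal moves: Kh2.
Count: 1.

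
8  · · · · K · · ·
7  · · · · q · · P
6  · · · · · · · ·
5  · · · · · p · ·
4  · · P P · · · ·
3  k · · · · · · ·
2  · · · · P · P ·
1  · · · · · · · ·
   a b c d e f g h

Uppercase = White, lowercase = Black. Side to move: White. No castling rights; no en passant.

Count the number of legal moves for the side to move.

1

White to move; king on e8.
In check: yes, from the black queen on e7.
Legal moves: Kxe7.
Count: 1.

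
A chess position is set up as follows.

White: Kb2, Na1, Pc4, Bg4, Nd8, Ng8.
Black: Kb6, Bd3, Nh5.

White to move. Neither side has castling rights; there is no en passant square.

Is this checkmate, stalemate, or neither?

White to move; white king on b2.
In check: no.
Legal moves for White include: Ne7, Nh6, Nf6, Nf7, Nb7, Ne6, Nc6, Bc8, Bd7, Be6, Bxh5, Bf5, Bh3, Bf3, Be2, Bd1, Kc3, Kb3, ... (list truncated; more exist).
White has legal moves and is not in check → neither.

neither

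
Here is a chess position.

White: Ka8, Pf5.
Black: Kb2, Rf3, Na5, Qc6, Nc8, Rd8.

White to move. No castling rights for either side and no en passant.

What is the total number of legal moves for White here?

1

White to move; king on a8.
In check: yes, from the black queen on c6.
Legal moves: Kb8.
Count: 1.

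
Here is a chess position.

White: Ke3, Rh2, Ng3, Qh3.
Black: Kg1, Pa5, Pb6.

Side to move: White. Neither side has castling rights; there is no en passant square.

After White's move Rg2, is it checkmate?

After Rg2: black king on g1; in check: yes, from the white rook on g2.
King squares — f1: attacked by Ng3; h1: attacked by Ng3; f2: attacked by Rg2; g2: attacked by Qh3; h2: attacked by Rg2.
Black has no legal moves → checkmate.

yes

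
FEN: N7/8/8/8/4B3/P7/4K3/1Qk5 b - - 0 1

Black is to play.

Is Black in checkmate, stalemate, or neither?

Black to move; black king on c1.
In check: yes, from the white queen on b1.
King squares — b1: attacked by Be4; d1: attacked by Qb1; b2: attacked by Qb1; c2: attacked by Qb1; d2: attacked by Ke2.
Legal moves for Black: none.
In check with no legal moves → checkmate.

checkmate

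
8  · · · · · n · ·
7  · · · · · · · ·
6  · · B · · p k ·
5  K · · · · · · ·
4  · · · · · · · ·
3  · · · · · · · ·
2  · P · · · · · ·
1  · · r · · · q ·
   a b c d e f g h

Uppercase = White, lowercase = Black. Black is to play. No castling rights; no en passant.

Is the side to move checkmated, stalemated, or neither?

neither

Black to move; black king on g6.
In check: no.
Legal moves for Black include: Nh7, Nd7, Ne6, Kh7, Kg7, Kf7, Kh6, Kh5, Kg5, Kf5, Qa7+, Qb6+, Qg5+, Qc5+, Qg4, Qd4, Qg3, Qe3, ... (list truncated; more exist).
Black has legal moves and is not in check → neither.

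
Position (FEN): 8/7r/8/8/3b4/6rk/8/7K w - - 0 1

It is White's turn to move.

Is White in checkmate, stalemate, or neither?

White to move; white king on h1.
In check: no.
King squares — g1: attacked by Rg3; g2: attacked by Rg3; h2: attacked by Kh3.
Legal moves for White: none.
Not in check and no legal moves → stalemate.

stalemate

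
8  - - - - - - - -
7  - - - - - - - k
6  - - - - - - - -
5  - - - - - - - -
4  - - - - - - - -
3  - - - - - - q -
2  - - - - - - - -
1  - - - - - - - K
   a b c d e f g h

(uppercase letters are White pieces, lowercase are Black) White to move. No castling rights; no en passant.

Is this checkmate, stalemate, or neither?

White to move; white king on h1.
In check: no.
King squares — g1: attacked by Qg3; g2: attacked by Qg3; h2: attacked by Qg3.
Legal moves for White: none.
Not in check and no legal moves → stalemate.

stalemate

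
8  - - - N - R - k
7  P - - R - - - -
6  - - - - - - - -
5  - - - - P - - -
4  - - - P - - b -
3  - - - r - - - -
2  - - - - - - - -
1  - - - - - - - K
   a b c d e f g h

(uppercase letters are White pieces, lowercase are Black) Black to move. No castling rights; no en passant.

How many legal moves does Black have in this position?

Black to move; king on h8.
In check: yes, from the white rook on f8.
Legal moves: none.
Count: 0.

0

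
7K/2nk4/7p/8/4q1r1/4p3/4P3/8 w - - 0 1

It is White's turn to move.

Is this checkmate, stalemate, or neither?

stalemate

White to move; white king on h8.
In check: no.
King squares — g7: attacked by Rg4; h7: attacked by Qe4; g8: attacked by Rg4.
Legal moves for White: none.
Not in check and no legal moves → stalemate.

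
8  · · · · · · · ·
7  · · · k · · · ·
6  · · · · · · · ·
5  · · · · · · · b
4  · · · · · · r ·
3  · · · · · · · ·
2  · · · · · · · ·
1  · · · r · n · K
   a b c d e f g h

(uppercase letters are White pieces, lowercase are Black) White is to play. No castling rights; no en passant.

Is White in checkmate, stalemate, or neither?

White to move; white king on h1.
In check: no.
King squares — g1: attacked by Rg4; g2: attacked by Rg4; h2: attacked by Nf1.
Legal moves for White: none.
Not in check and no legal moves → stalemate.

stalemate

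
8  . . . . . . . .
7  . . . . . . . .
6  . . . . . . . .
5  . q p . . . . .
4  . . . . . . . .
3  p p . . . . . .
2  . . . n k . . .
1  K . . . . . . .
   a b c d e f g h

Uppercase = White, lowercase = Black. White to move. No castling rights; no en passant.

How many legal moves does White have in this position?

White to move; king on a1.
In check: no.
Legal moves: none.
Count: 0.

0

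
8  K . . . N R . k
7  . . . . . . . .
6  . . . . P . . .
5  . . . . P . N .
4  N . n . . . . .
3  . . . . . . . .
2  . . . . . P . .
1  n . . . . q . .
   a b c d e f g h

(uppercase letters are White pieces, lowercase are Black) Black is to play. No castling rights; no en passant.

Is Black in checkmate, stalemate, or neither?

Black to move; black king on h8.
In check: yes, from the white rook on f8.
King squares — g7: attacked by Ne8; h7: attacked by Ng5; g8: attacked by Rf8.
Legal moves for Black: none.
In check with no legal moves → checkmate.

checkmate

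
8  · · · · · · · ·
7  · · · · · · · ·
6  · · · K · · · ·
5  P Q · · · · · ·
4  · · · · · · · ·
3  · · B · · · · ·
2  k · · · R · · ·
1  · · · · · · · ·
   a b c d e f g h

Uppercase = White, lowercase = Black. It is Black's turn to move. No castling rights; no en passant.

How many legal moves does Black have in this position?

Black to move; king on a2.
In check: yes, from the white rook on e2.
Legal moves: Ka3.
Count: 1.

1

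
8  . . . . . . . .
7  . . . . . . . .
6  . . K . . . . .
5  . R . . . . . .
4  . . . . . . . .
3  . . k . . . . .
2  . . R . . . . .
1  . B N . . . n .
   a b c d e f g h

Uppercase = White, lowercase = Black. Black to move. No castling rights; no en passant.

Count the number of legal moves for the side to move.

1

Black to move; king on c3.
In check: yes, from the white rook on c2.
Legal moves: Kd4.
Count: 1.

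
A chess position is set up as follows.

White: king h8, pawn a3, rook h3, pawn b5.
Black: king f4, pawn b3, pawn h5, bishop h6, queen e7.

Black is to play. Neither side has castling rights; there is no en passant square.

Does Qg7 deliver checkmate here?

yes

After Qg7: white king on h8; in check: yes, from the black queen on g7.
King squares — g7: attacked by Bh6; h7: attacked by Qg7; g8: attacked by Qg7.
White has no legal moves → checkmate.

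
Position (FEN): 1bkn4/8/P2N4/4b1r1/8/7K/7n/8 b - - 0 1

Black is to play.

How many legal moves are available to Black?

Black to move; king on c8.
In check: yes, from the white knight on d6.
Legal moves: Kd7, Kc7, Bbxd6, Bexd6.
Count: 4.

4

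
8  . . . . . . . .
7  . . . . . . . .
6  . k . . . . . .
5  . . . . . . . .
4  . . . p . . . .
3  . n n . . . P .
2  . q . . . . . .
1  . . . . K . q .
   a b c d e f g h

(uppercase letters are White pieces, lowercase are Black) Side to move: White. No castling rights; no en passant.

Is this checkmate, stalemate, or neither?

White to move; white king on e1.
In check: yes, from the black queen on g1.
King squares — d1: attacked by Qg1; f1: attacked by Qg1; d2: attacked by Qb2; e2: attacked by Qb2; f2: attacked by Qg1.
Legal moves for White: none.
In check with no legal moves → checkmate.

checkmate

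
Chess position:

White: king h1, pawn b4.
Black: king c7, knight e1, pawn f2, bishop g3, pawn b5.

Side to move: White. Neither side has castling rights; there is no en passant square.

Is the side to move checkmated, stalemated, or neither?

White to move; white king on h1.
In check: no.
King squares — g1: attacked by Pf2; g2: attacked by Ne1; h2: attacked by Bg3.
Legal moves for White: none.
Not in check and no legal moves → stalemate.

stalemate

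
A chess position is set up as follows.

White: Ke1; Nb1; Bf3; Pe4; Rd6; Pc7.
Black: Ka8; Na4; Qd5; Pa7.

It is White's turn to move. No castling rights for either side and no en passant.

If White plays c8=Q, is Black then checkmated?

After c8=Q: black king on a8; in check: yes, from the white queen on c8.
King squares — a7: own pawn; b7: attacked by Qc8; b8: attacked by Qc8.
Black has no legal moves → checkmate.

yes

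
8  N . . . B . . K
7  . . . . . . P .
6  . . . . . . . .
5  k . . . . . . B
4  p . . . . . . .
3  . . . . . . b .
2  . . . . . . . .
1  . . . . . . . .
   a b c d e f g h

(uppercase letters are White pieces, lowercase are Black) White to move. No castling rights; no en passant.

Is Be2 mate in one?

After Be2: black king on a5; in check: no.
Black is not in check, so this cannot be checkmate.

no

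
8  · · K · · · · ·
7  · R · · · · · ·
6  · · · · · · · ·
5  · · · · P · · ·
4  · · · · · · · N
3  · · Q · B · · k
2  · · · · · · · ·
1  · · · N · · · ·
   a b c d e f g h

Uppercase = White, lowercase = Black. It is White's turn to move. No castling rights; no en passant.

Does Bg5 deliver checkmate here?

no

After Bg5: black king on h3; in check: yes, from the white queen on c3.
Black has 2 legal replies: Kg4, Kh2.
In check but a legal move exists → not checkmate.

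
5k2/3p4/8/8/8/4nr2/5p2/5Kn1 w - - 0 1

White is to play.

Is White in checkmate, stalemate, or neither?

checkmate

White to move; white king on f1.
In check: yes, from the black knight on e3.
King squares — e1: attacked by Pf2; g1: attacked by Pf2; e2: attacked by Ng1; f2: attacked by Rf3; g2: attacked by Ne3.
Legal moves for White: none.
In check with no legal moves → checkmate.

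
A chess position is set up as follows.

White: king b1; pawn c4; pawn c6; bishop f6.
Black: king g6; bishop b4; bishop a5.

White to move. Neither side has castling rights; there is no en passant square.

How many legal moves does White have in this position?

White to move; king on b1.
In check: no.
Legal moves: Bh8, Bd8, Bg7, Be7, Bg5, Be5, Bh4, Bd4, Bc3, Bb2, Ba1, Kc2, Kb2, Ka2, Kc1, Ka1, c7, c5.
Count: 18.

18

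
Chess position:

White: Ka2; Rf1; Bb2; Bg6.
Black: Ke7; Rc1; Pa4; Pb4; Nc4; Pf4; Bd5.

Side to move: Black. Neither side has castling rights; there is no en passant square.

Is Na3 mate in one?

yes

After Na3: white king on a2; in check: yes, from the black bishop on d5.
King squares — a1: attacked by Rc1; b1: attacked by Rc1; b2: own bishop; a3: attacked by Pb4; b3: attacked by Pa4.
White has no legal moves → checkmate.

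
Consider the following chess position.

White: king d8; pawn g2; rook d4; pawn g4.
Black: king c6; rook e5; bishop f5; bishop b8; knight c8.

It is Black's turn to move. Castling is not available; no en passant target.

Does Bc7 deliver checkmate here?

yes

After Bc7: white king on d8; in check: yes, from the black bishop on c7.
King squares — c7: attacked by Kc6; d7: attacked by Bf5; e7: attacked by Re5; c8: attacked by Bf5; e8: attacked by Re5.
White has no legal moves → checkmate.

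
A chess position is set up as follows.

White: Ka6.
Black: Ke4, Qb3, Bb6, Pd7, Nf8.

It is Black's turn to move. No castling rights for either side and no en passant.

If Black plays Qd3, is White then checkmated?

After Qd3: white king on a6; in check: yes, from the black queen on d3.
White has 2 legal replies: Kb7, Kxb6.
In check but a legal move exists → not checkmate.

no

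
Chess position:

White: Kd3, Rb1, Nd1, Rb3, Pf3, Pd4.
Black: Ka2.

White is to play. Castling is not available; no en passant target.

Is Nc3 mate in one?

yes

After Nc3: black king on a2; in check: yes, from the white knight on c3.
King squares — a1: attacked by Rb1; b1: attacked by Rb3; b2: attacked by Rb1; a3: attacked by Rb3; b3: attacked by Rb1.
Black has no legal moves → checkmate.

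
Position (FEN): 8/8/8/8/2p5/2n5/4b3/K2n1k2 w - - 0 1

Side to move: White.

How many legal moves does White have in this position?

0

White to move; king on a1.
In check: no.
Legal moves: none.
Count: 0.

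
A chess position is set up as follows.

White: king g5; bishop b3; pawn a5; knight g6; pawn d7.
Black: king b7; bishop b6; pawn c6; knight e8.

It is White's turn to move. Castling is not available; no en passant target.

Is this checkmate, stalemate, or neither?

neither

White to move; white king on g5.
In check: no.
Legal moves for White include: Nh8, Nf8, Ne7, Ne5, Nh4, Nf4, Kh6, Kh5, Kf5, Kh4, Kg4, Kf4, Bg8, Bf7, Be6, Bd5, Bc4, Ba4, ... (list truncated; more exist).
White has legal moves and is not in check → neither.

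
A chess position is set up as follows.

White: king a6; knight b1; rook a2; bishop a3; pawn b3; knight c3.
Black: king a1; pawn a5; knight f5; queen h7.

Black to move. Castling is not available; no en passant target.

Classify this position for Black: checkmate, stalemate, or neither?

Black to move; black king on a1.
In check: yes, from the white rook on a2.
King squares — b1: attacked by Nc3; a2: attacked by Nc3; b2: attacked by Ra2.
Legal moves for Black: none.
In check with no legal moves → checkmate.

checkmate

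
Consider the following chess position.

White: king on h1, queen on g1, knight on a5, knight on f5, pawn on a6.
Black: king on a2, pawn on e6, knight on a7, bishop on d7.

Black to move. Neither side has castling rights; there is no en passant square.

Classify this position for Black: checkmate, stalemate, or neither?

neither

Black to move; black king on a2.
In check: no.
Legal moves for Black: Be8, Bc8, Bc6+, Bb5, Ba4, Nc8, Nc6, Nb5, Ka3, Kb2, exf5, e5.
Black has 12 legal moves and is not in check → neither.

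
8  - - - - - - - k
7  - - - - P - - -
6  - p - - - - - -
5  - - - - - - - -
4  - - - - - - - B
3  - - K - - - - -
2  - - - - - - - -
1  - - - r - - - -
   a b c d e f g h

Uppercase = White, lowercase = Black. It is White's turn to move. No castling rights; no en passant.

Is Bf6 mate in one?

no

After Bf6: black king on h8; in check: yes, from the white bishop on f6.
Black has 2 legal replies: Kg8, Kh7.
In check but a legal move exists → not checkmate.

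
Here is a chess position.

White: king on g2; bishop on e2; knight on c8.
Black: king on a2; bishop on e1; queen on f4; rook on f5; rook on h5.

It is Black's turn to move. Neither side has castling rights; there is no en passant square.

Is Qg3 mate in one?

yes

After Qg3: white king on g2; in check: yes, from the black queen on g3.
King squares — f1: attacked by Rf5; g1: attacked by Qg3; h1: attacked by Rh5; f2: attacked by Be1; h2: attacked by Qg3; f3: attacked by Qg3; g3: attacked by Be1; h3: attacked by Qg3.
White has no legal moves → checkmate.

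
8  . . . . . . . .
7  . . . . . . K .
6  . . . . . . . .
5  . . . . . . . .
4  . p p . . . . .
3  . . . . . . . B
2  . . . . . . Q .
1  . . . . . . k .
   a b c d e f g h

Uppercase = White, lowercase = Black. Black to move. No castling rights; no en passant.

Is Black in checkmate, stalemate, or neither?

Black to move; black king on g1.
In check: yes, from the white queen on g2.
King squares — f1: attacked by Qg2; h1: attacked by Qg2; f2: attacked by Qg2; g2: attacked by Bh3; h2: attacked by Qg2.
Legal moves for Black: none.
In check with no legal moves → checkmate.

checkmate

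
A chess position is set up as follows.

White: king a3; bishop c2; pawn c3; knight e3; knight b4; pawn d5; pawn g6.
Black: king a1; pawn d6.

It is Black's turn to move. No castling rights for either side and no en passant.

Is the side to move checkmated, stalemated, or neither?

Black to move; black king on a1.
In check: no.
King squares — b1: attacked by Bc2; a2: attacked by Ka3; b2: attacked by Ka3.
Legal moves for Black: none.
Not in check and no legal moves → stalemate.

stalemate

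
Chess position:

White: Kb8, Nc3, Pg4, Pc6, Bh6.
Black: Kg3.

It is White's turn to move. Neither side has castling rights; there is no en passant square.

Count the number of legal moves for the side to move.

White to move; king on b8.
In check: no.
Legal moves: Kc8, Ka8, Kc7, Kb7, Ka7, Bf8, Bg7, Bg5, Bf4+, Be3, Bd2, Bc1, Nd5, Nb5, Ne4+, Na4, Ne2+, Na2, Nd1, Nb1, c7, g5.
Count: 22.

22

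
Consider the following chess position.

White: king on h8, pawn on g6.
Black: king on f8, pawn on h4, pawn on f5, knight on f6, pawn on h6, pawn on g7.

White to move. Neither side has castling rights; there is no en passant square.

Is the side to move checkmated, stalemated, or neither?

stalemate

White to move; white king on h8.
In check: no.
King squares — g7: attacked by Kf8; h7: attacked by Nf6; g8: attacked by Nf6.
Legal moves for White: none.
Not in check and no legal moves → stalemate.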